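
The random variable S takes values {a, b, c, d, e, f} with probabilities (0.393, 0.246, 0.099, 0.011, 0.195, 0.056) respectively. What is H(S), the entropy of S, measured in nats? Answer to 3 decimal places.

H(S) = −Σ p·ln p.
  −(0.393)·ln(0.393) = 0.3670
  −(0.246)·ln(0.246) = 0.3450
  −(0.099)·ln(0.099) = 0.2290
  −(0.011)·ln(0.011) = 0.0496
  −(0.195)·ln(0.195) = 0.3188
  −(0.056)·ln(0.056) = 0.1614
Sum: 0.3670 + 0.3450 + 0.2290 + 0.0496 + 0.3188 + 0.1614 = 1.471 nats.

1.471 nats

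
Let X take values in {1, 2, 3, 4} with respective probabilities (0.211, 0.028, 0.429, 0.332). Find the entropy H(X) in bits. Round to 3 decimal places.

1.670 bits

H(X) = −Σ p·log₂ p.
  −(0.211)·log₂(0.211) = 0.4736
  −(0.028)·log₂(0.028) = 0.1444
  −(0.429)·log₂(0.429) = 0.5238
  −(0.332)·log₂(0.332) = 0.5281
Sum: 0.4736 + 0.1444 + 0.5238 + 0.5281 = 1.670 bits.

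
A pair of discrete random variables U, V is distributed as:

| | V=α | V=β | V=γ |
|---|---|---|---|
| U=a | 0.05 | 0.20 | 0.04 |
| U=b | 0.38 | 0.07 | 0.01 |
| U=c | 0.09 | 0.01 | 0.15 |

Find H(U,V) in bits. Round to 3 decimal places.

2.521 bits

H(U,V) = −Σ p(x,y)·log₂ p(x,y) over all 9 cells.
  cell (a,α): −0.05·log₂0.05 = 0.2161
  cell (a,β): −0.20·log₂0.20 = 0.4644
  cell (a,γ): −0.04·log₂0.04 = 0.1858
  cell (b,α): −0.38·log₂0.38 = 0.5305
  cell (b,β): −0.07·log₂0.07 = 0.2686
  cell (b,γ): −0.01·log₂0.01 = 0.0664
  cell (c,α): −0.09·log₂0.09 = 0.3127
  cell (c,β): −0.01·log₂0.01 = 0.0664
  cell (c,γ): −0.15·log₂0.15 = 0.4105
Sum = 2.521 bits.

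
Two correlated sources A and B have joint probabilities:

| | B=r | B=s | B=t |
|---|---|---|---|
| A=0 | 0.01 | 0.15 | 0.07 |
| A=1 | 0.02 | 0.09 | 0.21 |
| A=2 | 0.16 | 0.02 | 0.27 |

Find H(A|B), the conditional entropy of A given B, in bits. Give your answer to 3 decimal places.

1.255 bits

Marginals: p(A) = (0.2300, 0.3200, 0.4500), p(B) = (0.1900, 0.2600, 0.5500).
H(A|B) = Σ p(B) · H(A|B=·).
  B=r: p=0.1900, H(A|B=r) = 0.7742
  B=s: p=0.2600, H(A|B=s) = 1.2723
  B=t: p=0.5500, H(A|B=t) = 1.4128
Weighted sum = 1.255 bits.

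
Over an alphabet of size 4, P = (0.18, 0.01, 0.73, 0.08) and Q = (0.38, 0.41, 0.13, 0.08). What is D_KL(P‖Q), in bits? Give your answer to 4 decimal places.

D(P‖Q) = Σ p·log₂(p/q).
  0.18·log₂(0.18/0.38) = -0.19404
  0.01·log₂(0.01/0.41) = -0.05358
  0.73·log₂(0.73/0.13) = 1.81725
  0.08·log₂(0.08/0.08) = 0.00000
D(P‖Q) = 1.5696 bits.

1.5696 bits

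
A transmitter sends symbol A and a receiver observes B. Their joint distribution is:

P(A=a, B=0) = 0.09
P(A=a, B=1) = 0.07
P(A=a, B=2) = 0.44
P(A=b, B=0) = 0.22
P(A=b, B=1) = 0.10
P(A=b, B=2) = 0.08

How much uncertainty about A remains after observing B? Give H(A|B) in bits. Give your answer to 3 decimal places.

Marginals: p(A) = (0.6000, 0.4000), p(B) = (0.3100, 0.1700, 0.5200).
H(A|B) = Σ p(B) · H(A|B=·).
  B=0: p=0.3100, H(A|B=0) = 0.8691
  B=1: p=0.1700, H(A|B=1) = 0.9774
  B=2: p=0.5200, H(A|B=2) = 0.6194
Weighted sum = 0.758 bits.

0.758 bits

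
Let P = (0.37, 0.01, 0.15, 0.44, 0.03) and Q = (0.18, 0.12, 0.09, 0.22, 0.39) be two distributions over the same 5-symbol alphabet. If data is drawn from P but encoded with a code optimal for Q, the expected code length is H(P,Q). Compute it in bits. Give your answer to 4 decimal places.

H(P,Q) = −Σ p·log₂ q.
  −0.37·log₂(0.18) = 0.91535
  −0.01·log₂(0.12) = 0.03059
  −0.15·log₂(0.09) = 0.52109
  −0.44·log₂(0.22) = 0.96115
  −0.03·log₂(0.39) = 0.04075
H(P,Q) = 2.4689 bits.

2.4689 bits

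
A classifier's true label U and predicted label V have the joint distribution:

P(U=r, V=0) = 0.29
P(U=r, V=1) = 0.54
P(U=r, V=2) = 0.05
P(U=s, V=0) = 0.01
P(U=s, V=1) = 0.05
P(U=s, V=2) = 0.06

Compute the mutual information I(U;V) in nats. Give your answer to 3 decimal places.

0.076 nats

Marginals: p(U) = (0.8800, 0.1200), p(V) = (0.3000, 0.5900, 0.1100).
I(U;V) = Σ p(x,y)·ln[p(x,y)/(p(x)p(y))].
  (r,0): 0.29·ln(1.0985) = 0.0272
  (r,1): 0.54·ln(1.0401) = 0.0212
  (r,2): 0.05·ln(0.5165) = -0.0330
  (s,0): 0.01·ln(0.2778) = -0.0128
  (s,1): 0.05·ln(0.7062) = -0.0174
  (s,2): 0.06·ln(4.5455) = 0.0908
Sum = 0.076 nats.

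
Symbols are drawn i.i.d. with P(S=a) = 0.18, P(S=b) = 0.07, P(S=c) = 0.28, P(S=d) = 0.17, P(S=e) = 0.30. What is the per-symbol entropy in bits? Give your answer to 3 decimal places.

2.184 bits

H(S) = −Σ p·log₂ p.
  −(0.18)·log₂(0.18) = 0.4453
  −(0.07)·log₂(0.07) = 0.2686
  −(0.28)·log₂(0.28) = 0.5142
  −(0.17)·log₂(0.17) = 0.4346
  −(0.30)·log₂(0.30) = 0.5211
Sum: 0.4453 + 0.2686 + 0.5142 + 0.4346 + 0.5211 = 2.184 bits.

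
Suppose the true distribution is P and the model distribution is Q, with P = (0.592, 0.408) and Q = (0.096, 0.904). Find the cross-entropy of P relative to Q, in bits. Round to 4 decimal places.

H(P,Q) = −Σ p·log₂ q.
  −0.592·log₂(0.096) = 2.00145
  −0.408·log₂(0.904) = 0.05941
H(P,Q) = 2.0609 bits.

2.0609 bits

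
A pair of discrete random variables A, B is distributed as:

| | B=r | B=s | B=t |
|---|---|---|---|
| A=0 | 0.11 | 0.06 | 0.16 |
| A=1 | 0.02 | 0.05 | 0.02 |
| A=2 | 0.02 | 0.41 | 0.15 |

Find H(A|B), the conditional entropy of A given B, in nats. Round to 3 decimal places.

0.749 nats

Chain rule: H(A|B) = H(A,B) − H(B).
Marginals: p(A) = (0.3300, 0.0900, 0.5800), p(B) = (0.1500, 0.5200, 0.3300).
H(A,B) = 1.7394 nats; H(B) = 0.9905 nats.
H(A|B) = 1.7394 − 0.9905 = 0.749 nats.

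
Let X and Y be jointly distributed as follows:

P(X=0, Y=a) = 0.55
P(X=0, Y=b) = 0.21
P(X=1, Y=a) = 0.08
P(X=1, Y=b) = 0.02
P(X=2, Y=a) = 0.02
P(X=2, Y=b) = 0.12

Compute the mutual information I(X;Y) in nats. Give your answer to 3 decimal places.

Marginals: p(X) = (0.7600, 0.1000, 0.1400), p(Y) = (0.6500, 0.3500).
I(X;Y) = H(X) + H(Y) − H(X,Y).
H(X) = 0.7141, H(Y) = 0.6474, H(X,Y) = 1.2695.
I(X;Y) = 0.7141 + 0.6474 − 1.2695 = 0.092 nats.

0.092 nats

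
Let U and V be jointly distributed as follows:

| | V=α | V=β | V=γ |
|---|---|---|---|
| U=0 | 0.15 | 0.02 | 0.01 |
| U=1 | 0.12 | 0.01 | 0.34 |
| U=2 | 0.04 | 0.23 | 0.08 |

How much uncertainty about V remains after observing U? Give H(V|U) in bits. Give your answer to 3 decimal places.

Chain rule: H(V|U) = H(U,V) − H(U).
Marginals: p(U) = (0.1800, 0.4700, 0.3500), p(V) = (0.3100, 0.2600, 0.4300).
H(U,V) = 2.5175 bits; H(U) = 1.4874 bits.
H(V|U) = 2.5175 − 1.4874 = 1.030 bits.

1.030 bits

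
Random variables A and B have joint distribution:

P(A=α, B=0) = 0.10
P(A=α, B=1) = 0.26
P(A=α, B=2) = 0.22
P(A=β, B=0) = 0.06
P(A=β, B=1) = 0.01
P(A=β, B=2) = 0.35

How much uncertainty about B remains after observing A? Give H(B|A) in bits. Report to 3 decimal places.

Marginals: p(A) = (0.5800, 0.4200), p(B) = (0.1600, 0.2700, 0.5700).
H(B|A) = Σ p(A) · H(B|A=·).
  A=α: p=0.5800, H(B|A=α) = 1.4866
  A=β: p=0.4200, H(B|A=β) = 0.7486
Weighted sum = 1.177 bits.

1.177 bits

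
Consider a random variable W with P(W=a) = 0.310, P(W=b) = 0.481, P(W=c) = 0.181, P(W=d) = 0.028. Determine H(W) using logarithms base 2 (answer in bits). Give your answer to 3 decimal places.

1.622 bits

H(W) = −Σ p·log₂ p.
  −(0.310)·log₂(0.310) = 0.5238
  −(0.481)·log₂(0.481) = 0.5079
  −(0.181)·log₂(0.181) = 0.4463
  −(0.028)·log₂(0.028) = 0.1444
Sum: 0.5238 + 0.5079 + 0.4463 + 0.1444 = 1.622 bits.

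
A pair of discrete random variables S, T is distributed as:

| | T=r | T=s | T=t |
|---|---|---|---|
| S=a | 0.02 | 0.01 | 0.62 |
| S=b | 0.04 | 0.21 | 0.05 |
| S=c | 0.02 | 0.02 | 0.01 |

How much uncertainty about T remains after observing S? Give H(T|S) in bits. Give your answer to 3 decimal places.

Chain rule: H(T|S) = H(S,T) − H(S).
Marginals: p(S) = (0.6500, 0.3000, 0.0500), p(T) = (0.0800, 0.2400, 0.6800).
H(S,T) = 1.7738 bits; H(S) = 1.1412 bits.
H(T|S) = 1.7738 − 1.1412 = 0.633 bits.

0.633 bits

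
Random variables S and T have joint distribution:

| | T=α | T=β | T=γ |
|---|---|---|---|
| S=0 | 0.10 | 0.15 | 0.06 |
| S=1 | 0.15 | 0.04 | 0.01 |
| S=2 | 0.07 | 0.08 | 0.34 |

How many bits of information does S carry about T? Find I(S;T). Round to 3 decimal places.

0.318 bits

Marginals: p(S) = (0.3100, 0.2000, 0.4900), p(T) = (0.3200, 0.2700, 0.4100).
I(S;T) = Σ p(x,y)·log₂[p(x,y)/(p(x)p(y))].
  (0,α): 0.10·log₂(1.0081) = 0.0012
  (0,β): 0.15·log₂(1.7921) = 0.1262
  (0,γ): 0.06·log₂(0.4721) = -0.0650
  (1,α): 0.15·log₂(2.3438) = 0.1843
  (1,β): 0.04·log₂(0.7407) = -0.0173
  (1,γ): 0.01·log₂(0.1220) = -0.0304
  (2,α): 0.07·log₂(0.4464) = -0.0814
  (2,β): 0.08·log₂(0.6047) = -0.0581
  (2,γ): 0.34·log₂(1.6924) = 0.2581
Sum = 0.318 bits.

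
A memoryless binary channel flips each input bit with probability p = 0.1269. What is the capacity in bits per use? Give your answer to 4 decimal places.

0.4511 bits

Binary symmetric channel: C = 1 − h₂(ε) where h₂ is the binary entropy function.
h₂(0.1269) = −0.1269·log₂0.1269 − 0.8731·log₂0.8731 = 0.5489.
C = 1 − 0.5489 = 0.4511 bits per channel use.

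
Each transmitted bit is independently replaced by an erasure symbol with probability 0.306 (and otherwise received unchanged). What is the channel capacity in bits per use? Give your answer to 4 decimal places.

0.6940 bits

Binary erasure channel: capacity C = 1 − ε.
C = 1 − 0.306 = 0.6940 bits per channel use.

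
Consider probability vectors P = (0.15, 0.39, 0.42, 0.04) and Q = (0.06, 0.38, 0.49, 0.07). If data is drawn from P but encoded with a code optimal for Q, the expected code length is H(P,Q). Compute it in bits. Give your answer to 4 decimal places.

1.7389 bits

H(P,Q) = −Σ p·log₂ q.
  −0.15·log₂(0.06) = 0.60883
  −0.39·log₂(0.38) = 0.54441
  −0.42·log₂(0.49) = 0.43224
  −0.04·log₂(0.07) = 0.15346
H(P,Q) = 1.7389 bits.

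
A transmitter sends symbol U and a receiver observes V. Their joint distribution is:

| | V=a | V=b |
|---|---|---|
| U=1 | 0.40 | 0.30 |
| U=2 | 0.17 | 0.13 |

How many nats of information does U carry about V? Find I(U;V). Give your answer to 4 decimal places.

0.0000 nats

Marginals: p(U) = (0.7000, 0.3000), p(V) = (0.5700, 0.4300).
I(U;V) = H(U) + H(V) − H(U,V).
H(U) = 0.6109, H(V) = 0.6833, H(U,V) = 1.2942.
I(U;V) = 0.6109 + 0.6833 − 1.2942 = 0.0000 nats.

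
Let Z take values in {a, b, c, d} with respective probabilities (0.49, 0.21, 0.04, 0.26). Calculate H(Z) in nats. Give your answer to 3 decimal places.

1.156 nats

H(Z) = −Σ p·ln p.
  −(0.49)·ln(0.49) = 0.3495
  −(0.21)·ln(0.21) = 0.3277
  −(0.04)·ln(0.04) = 0.1288
  −(0.26)·ln(0.26) = 0.3502
Sum: 0.3495 + 0.3277 + 0.1288 + 0.3502 = 1.156 nats.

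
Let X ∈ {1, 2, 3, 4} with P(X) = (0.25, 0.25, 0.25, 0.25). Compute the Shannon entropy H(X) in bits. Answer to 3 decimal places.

H(X) = −Σ p·log₂ p.
  −(0.25)·log₂(0.25) = 0.5000
  −(0.25)·log₂(0.25) = 0.5000
  −(0.25)·log₂(0.25) = 0.5000
  −(0.25)·log₂(0.25) = 0.5000
Sum: 0.5000 + 0.5000 + 0.5000 + 0.5000 = 2.000 bits.

2.000 bits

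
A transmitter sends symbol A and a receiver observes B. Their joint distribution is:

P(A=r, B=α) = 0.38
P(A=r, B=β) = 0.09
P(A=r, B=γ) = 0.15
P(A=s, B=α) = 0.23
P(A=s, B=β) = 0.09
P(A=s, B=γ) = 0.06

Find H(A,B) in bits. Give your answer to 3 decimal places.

2.298 bits

H(A,B) = −Σ p(x,y)·log₂ p(x,y) over all 6 cells.
  cell (r,α): −0.38·log₂0.38 = 0.5305
  cell (r,β): −0.09·log₂0.09 = 0.3127
  cell (r,γ): −0.15·log₂0.15 = 0.4105
  cell (s,α): −0.23·log₂0.23 = 0.4877
  cell (s,β): −0.09·log₂0.09 = 0.3127
  cell (s,γ): −0.06·log₂0.06 = 0.2435
Sum = 2.298 bits.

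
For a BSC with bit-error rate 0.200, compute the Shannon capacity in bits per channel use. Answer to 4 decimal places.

Binary symmetric channel: C = 1 − h₂(ε) where h₂ is the binary entropy function.
h₂(0.200) = −0.200·log₂0.200 − 0.800·log₂0.800 = 0.7219.
C = 1 − 0.7219 = 0.2781 bits per channel use.

0.2781 bits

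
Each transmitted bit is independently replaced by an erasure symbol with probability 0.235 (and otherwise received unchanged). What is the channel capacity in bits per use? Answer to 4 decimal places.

0.7650 bits

Binary erasure channel: capacity C = 1 − ε.
C = 1 − 0.235 = 0.7650 bits per channel use.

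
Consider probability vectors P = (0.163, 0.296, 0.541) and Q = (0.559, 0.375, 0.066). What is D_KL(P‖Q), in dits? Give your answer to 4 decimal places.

0.3766 dits

D(P‖Q) = Σ p·log₁₀(p/q).
  0.163·log₁₀(0.163/0.559) = -0.08724
  0.296·log₁₀(0.296/0.375) = -0.03041
  0.541·log₁₀(0.541/0.066) = 0.49429
D(P‖Q) = 0.3766 dits.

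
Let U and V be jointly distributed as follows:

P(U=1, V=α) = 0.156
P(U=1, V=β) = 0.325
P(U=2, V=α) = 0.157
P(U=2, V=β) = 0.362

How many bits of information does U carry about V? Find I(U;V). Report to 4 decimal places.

Marginals: p(U) = (0.4810, 0.5190), p(V) = (0.3130, 0.6870).
I(U;V) = Σ p(x,y)·log₂[p(x,y)/(p(x)p(y))].
  (1,α): 0.156·log₂(1.0362) = 0.00800
  (1,β): 0.325·log₂(0.9835) = -0.00779
  (2,α): 0.157·log₂(0.9665) = -0.00773
  (2,β): 0.362·log₂(1.0153) = 0.00792
Sum = 0.0004 bits.

0.0004 bits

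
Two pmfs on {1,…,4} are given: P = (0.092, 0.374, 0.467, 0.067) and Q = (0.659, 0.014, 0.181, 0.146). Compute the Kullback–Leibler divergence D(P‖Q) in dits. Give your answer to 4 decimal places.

0.6245 dits

D(P‖Q) = Σ p·log₁₀(p/q).
  0.092·log₁₀(0.092/0.659) = -0.07867
  0.374·log₁₀(0.374/0.014) = 0.53360
  0.467·log₁₀(0.467/0.181) = 0.19224
  0.067·log₁₀(0.067/0.146) = -0.02266
D(P‖Q) = 0.6245 dits.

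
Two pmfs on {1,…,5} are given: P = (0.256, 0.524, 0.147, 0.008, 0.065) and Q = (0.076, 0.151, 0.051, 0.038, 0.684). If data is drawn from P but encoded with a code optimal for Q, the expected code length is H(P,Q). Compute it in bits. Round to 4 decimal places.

H(P,Q) = −Σ p·log₂ q.
  −0.256·log₂(0.076) = 0.95177
  −0.524·log₂(0.151) = 1.42915
  −0.147·log₂(0.051) = 0.63112
  −0.008·log₂(0.038) = 0.03774
  −0.065·log₂(0.684) = 0.03562
H(P,Q) = 3.0854 bits.

3.0854 bits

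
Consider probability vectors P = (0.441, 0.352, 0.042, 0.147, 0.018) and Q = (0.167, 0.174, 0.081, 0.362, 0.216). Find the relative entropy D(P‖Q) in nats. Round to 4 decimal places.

0.4715 nats

D(P‖Q) = Σ p·ln(p/q).
  0.441·ln(0.441/0.167) = 0.42823
  0.352·ln(0.352/0.174) = 0.24801
  0.042·ln(0.042/0.081) = -0.02758
  0.147·ln(0.147/0.362) = -0.13248
  0.018·ln(0.018/0.216) = -0.04473
D(P‖Q) = 0.4715 nats.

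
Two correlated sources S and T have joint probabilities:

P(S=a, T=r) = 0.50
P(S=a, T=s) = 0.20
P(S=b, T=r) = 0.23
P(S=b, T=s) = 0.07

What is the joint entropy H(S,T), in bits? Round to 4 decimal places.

H(S,T) = −Σ p(x,y)·log₂ p(x,y) over all 4 cells.
  cell (a,r): −0.50·log₂0.50 = 0.50000
  cell (a,s): −0.20·log₂0.20 = 0.46439
  cell (b,r): −0.23·log₂0.23 = 0.48767
  cell (b,s): −0.07·log₂0.07 = 0.26856
Sum = 1.7206 bits.

1.7206 bits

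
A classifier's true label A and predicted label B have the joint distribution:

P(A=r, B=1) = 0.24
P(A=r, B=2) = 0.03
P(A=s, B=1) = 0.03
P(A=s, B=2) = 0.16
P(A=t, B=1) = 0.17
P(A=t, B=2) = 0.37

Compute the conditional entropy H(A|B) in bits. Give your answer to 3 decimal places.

1.196 bits

Chain rule: H(A|B) = H(A,B) − H(B).
Marginals: p(A) = (0.2700, 0.1900, 0.5400), p(B) = (0.4400, 0.5600).
H(A,B) = 2.1860 bits; H(B) = 0.9896 bits.
H(A|B) = 2.1860 − 0.9896 = 1.196 bits.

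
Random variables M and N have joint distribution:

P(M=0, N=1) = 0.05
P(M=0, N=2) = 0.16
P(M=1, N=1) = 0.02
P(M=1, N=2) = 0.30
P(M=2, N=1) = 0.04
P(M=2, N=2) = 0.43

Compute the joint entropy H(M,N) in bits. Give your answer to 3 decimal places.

1.982 bits

H(M,N) = −Σ p(x,y)·log₂ p(x,y) over all 6 cells.
  cell (0,1): −0.05·log₂0.05 = 0.2161
  cell (0,2): −0.16·log₂0.16 = 0.4230
  cell (1,1): −0.02·log₂0.02 = 0.1129
  cell (1,2): −0.30·log₂0.30 = 0.5211
  cell (2,1): −0.04·log₂0.04 = 0.1858
  cell (2,2): −0.43·log₂0.43 = 0.5236
Sum = 1.982 bits.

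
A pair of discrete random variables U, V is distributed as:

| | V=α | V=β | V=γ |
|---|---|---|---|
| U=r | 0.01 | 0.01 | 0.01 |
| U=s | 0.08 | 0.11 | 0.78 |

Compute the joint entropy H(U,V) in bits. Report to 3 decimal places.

1.121 bits

H(U,V) = −Σ p(x,y)·log₂ p(x,y) over all 6 cells.
  cell (r,α): −0.01·log₂0.01 = 0.0664
  cell (r,β): −0.01·log₂0.01 = 0.0664
  cell (r,γ): −0.01·log₂0.01 = 0.0664
  cell (s,α): −0.08·log₂0.08 = 0.2915
  cell (s,β): −0.11·log₂0.11 = 0.3503
  cell (s,γ): −0.78·log₂0.78 = 0.2796
Sum = 1.121 bits.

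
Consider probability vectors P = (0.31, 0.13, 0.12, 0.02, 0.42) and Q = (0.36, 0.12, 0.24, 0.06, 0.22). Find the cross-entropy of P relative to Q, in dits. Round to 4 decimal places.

H(P,Q) = −Σ p·log₁₀ q.
  −0.31·log₁₀(0.36) = 0.13755
  −0.13·log₁₀(0.12) = 0.11971
  −0.12·log₁₀(0.24) = 0.07437
  −0.02·log₁₀(0.06) = 0.02444
  −0.42·log₁₀(0.22) = 0.27618
H(P,Q) = 0.6322 dits.

0.6322 dits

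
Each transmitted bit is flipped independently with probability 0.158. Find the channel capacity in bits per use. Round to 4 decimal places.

Binary symmetric channel: C = 1 − h₂(ε) where h₂ is the binary entropy function.
h₂(0.158) = −0.158·log₂0.158 − 0.842·log₂0.842 = 0.6295.
C = 1 − 0.6295 = 0.3705 bits per channel use.

0.3705 bits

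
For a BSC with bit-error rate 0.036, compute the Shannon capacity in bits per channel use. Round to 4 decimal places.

Binary symmetric channel: C = 1 − h₂(ε) where h₂ is the binary entropy function.
h₂(0.036) = −0.036·log₂0.036 − 0.964·log₂0.964 = 0.2236.
C = 1 − 0.2236 = 0.7764 bits per channel use.

0.7764 bits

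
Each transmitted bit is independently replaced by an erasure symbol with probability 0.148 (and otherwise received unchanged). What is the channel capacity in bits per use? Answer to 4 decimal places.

Binary erasure channel: capacity C = 1 − ε.
C = 1 − 0.148 = 0.8520 bits per channel use.

0.8520 bits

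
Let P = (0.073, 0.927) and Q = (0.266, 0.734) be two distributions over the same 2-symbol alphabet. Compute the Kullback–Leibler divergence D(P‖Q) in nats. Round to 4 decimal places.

D(P‖Q) = Σ p·ln(p/q).
  0.073·ln(0.073/0.266) = -0.09439
  0.927·ln(0.927/0.734) = 0.21640
D(P‖Q) = 0.1220 nats.

0.1220 nats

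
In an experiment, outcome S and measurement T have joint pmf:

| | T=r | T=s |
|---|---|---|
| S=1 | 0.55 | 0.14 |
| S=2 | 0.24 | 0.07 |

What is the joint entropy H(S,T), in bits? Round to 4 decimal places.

H(S,T) = −Σ p(x,y)·log₂ p(x,y) over all 4 cells.
  cell (1,r): −0.55·log₂0.55 = 0.47437
  cell (1,s): −0.14·log₂0.14 = 0.39711
  cell (2,r): −0.24·log₂0.24 = 0.49413
  cell (2,s): −0.07·log₂0.07 = 0.26856
Sum = 1.6342 bits.

1.6342 bits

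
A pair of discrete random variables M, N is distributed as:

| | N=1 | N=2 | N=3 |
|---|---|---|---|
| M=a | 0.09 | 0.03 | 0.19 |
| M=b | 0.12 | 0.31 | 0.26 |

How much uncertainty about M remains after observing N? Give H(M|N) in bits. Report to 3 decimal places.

0.795 bits

Chain rule: H(M|N) = H(M,N) − H(N).
Marginals: p(M) = (0.3100, 0.6900), p(N) = (0.2100, 0.3400, 0.4500).
H(M,N) = 2.3158 bits; H(N) = 1.5204 bits.
H(M|N) = 2.3158 − 1.5204 = 0.795 bits.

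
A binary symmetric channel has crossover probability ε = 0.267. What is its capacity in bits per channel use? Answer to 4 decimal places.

Binary symmetric channel: C = 1 − h₂(ε) where h₂ is the binary entropy function.
h₂(0.267) = −0.267·log₂0.267 − 0.733·log₂0.733 = 0.8371.
C = 1 − 0.8371 = 0.1629 bits per channel use.

0.1629 bits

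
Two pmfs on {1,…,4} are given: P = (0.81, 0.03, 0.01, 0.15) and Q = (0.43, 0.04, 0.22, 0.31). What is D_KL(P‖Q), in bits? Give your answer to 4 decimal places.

0.5259 bits

D(P‖Q) = Σ p·log₂(p/q).
  0.81·log₂(0.81/0.43) = 0.74000
  0.03·log₂(0.03/0.04) = -0.01245
  0.01·log₂(0.01/0.22) = -0.04459
  0.15·log₂(0.15/0.31) = -0.15710
D(P‖Q) = 0.5259 bits.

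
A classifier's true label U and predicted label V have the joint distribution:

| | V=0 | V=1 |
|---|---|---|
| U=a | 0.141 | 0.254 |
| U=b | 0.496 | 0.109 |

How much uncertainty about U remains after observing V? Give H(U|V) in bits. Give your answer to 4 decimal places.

Marginals: p(U) = (0.3950, 0.6050), p(V) = (0.6370, 0.3630).
H(U|V) = Σ p(V) · H(U|V=·).
  V=0: p=0.6370, H(U|V=0) = 0.7626
  V=1: p=0.3630, H(U|V=1) = 0.8816
Weighted sum = 0.8058 bits.

0.8058 bits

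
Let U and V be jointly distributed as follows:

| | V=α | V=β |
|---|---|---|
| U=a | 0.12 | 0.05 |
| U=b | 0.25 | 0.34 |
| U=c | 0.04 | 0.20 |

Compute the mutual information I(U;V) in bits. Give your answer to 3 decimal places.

0.092 bits

Marginals: p(U) = (0.1700, 0.5900, 0.2400), p(V) = (0.4100, 0.5900).
I(U;V) = Σ p(x,y)·log₂[p(x,y)/(p(x)p(y))].
  (a,α): 0.12·log₂(1.7217) = 0.0941
  (a,β): 0.05·log₂(0.4985) = -0.0502
  (b,α): 0.25·log₂(1.0335) = 0.0119
  (b,β): 0.34·log₂(0.9767) = -0.0115
  (c,α): 0.04·log₂(0.4065) = -0.0519
  (c,β): 0.20·log₂(1.4124) = 0.0996
Sum = 0.092 bits.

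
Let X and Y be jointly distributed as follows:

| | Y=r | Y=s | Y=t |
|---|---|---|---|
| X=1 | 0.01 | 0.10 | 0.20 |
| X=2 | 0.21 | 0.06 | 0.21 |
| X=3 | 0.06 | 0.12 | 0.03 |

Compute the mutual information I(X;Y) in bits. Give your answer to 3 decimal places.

0.240 bits

Marginals: p(X) = (0.3100, 0.4800, 0.2100), p(Y) = (0.2800, 0.2800, 0.4400).
I(X;Y) = Σ p(x,y)·log₂[p(x,y)/(p(x)p(y))].
  (1,r): 0.01·log₂(0.1152) = -0.0312
  (1,s): 0.10·log₂(1.1521) = 0.0204
  (1,t): 0.20·log₂(1.4663) = 0.1104
  (2,r): 0.21·log₂(1.5625) = 0.1352
  (2,s): 0.06·log₂(0.4464) = -0.0698
  (2,t): 0.21·log₂(0.9943) = -0.0017
  (3,r): 0.06·log₂(1.0204) = 0.0017
  (3,s): 0.12·log₂(2.0408) = 0.1235
  (3,t): 0.03·log₂(0.3247) = -0.0487
Sum = 0.240 bits.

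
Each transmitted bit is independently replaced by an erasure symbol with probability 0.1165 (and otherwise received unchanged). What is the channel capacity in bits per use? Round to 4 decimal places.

0.8835 bits

Binary erasure channel: capacity C = 1 − ε.
C = 1 − 0.1165 = 0.8835 bits per channel use.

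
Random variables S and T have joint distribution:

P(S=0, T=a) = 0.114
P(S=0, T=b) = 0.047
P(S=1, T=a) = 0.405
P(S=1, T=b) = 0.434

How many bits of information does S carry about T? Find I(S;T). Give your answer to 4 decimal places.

0.0204 bits

Marginals: p(S) = (0.1610, 0.8390), p(T) = (0.5190, 0.4810).
I(S;T) = Σ p(x,y)·log₂[p(x,y)/(p(x)p(y))].
  (0,a): 0.114·log₂(1.3643) = 0.05109
  (0,b): 0.047·log₂(0.6069) = -0.03386
  (1,a): 0.405·log₂(0.9301) = -0.04234
  (1,b): 0.434·log₂(1.0754) = 0.04553
Sum = 0.0204 bits.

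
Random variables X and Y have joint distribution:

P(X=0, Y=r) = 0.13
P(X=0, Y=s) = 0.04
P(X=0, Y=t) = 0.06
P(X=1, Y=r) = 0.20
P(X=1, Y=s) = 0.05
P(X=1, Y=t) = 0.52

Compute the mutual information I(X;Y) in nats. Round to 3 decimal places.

Marginals: p(X) = (0.2300, 0.7700), p(Y) = (0.3300, 0.0900, 0.5800).
I(X;Y) = H(X) + H(Y) − H(X,Y).
H(X) = 0.5393, H(Y) = 0.8985, H(X,Y) = 1.3745.
I(X;Y) = 0.5393 + 0.8985 − 1.3745 = 0.063 nats.

0.063 nats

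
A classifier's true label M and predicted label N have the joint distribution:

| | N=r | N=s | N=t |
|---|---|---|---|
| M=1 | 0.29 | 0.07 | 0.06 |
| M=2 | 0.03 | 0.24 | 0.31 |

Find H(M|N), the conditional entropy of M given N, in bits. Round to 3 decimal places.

Chain rule: H(M|N) = H(M,N) − H(N).
Marginals: p(M) = (0.4200, 0.5800), p(N) = (0.3200, 0.3100, 0.3700).
H(M,N) = 2.1997 bits; H(N) = 1.5806 bits.
H(M|N) = 2.1997 − 1.5806 = 0.619 bits.

0.619 bits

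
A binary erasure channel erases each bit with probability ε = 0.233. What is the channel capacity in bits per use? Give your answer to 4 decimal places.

Binary erasure channel: capacity C = 1 − ε.
C = 1 − 0.233 = 0.7670 bits per channel use.

0.7670 bits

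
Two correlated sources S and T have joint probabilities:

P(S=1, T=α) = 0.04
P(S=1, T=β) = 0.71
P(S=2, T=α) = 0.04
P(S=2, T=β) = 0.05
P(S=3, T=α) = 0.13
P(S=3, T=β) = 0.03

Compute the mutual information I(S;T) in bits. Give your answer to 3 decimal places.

0.316 bits

Marginals: p(S) = (0.7500, 0.0900, 0.1600), p(T) = (0.2100, 0.7900).
I(S;T) = Σ p(x,y)·log₂[p(x,y)/(p(x)p(y))].
  (1,α): 0.04·log₂(0.2540) = -0.0791
  (1,β): 0.71·log₂(1.1983) = 0.1853
  (2,α): 0.04·log₂(2.1164) = 0.0433
  (2,β): 0.05·log₂(0.7032) = -0.0254
  (3,α): 0.13·log₂(3.8690) = 0.2538
  (3,β): 0.03·log₂(0.2373) = -0.0622
Sum = 0.316 bits.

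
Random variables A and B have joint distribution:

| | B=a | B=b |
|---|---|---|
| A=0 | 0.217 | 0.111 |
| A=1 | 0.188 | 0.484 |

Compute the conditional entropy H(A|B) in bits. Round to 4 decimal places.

0.8166 bits

Marginals: p(A) = (0.3280, 0.6720), p(B) = (0.4050, 0.5950).
H(A|B) = Σ p(B) · H(A|B=·).
  B=a: p=0.4050, H(A|B=a) = 0.9963
  B=b: p=0.5950, H(A|B=b) = 0.6942
Weighted sum = 0.8166 bits.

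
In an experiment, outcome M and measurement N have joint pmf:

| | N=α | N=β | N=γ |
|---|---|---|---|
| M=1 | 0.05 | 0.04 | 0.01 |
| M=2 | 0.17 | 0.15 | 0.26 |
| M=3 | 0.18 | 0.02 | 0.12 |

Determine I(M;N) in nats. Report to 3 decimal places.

Marginals: p(M) = (0.1000, 0.5800, 0.3200), p(N) = (0.4000, 0.2100, 0.3900).
I(M;N) = Σ p(x,y)·ln[p(x,y)/(p(x)p(y))].
  (1,α): 0.05·ln(1.2500) = 0.0112
  (1,β): 0.04·ln(1.9048) = 0.0258
  (1,γ): 0.01·ln(0.2564) = -0.0136
  (2,α): 0.17·ln(0.7328) = -0.0529
  (2,β): 0.15·ln(1.2315) = 0.0312
  (2,γ): 0.26·ln(1.1494) = 0.0362
  (3,α): 0.18·ln(1.4062) = 0.0614
  (3,β): 0.02·ln(0.2976) = -0.0242
  (3,γ): 0.12·ln(0.9615) = -0.0047
Sum = 0.070 nats.

0.070 nats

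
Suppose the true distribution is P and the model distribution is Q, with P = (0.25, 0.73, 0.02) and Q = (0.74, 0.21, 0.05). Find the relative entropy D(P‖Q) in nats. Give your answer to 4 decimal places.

D(P‖Q) = Σ p·ln(p/q).
  0.25·ln(0.25/0.74) = -0.27130
  0.73·ln(0.73/0.21) = 0.90953
  0.02·ln(0.02/0.05) = -0.01833
D(P‖Q) = 0.6199 nats.

0.6199 nats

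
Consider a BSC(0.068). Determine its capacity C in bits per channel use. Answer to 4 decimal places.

0.6416 bits

Binary symmetric channel: C = 1 − h₂(ε) where h₂ is the binary entropy function.
h₂(0.068) = −0.068·log₂0.068 − 0.932·log₂0.932 = 0.3584.
C = 1 − 0.3584 = 0.6416 bits per channel use.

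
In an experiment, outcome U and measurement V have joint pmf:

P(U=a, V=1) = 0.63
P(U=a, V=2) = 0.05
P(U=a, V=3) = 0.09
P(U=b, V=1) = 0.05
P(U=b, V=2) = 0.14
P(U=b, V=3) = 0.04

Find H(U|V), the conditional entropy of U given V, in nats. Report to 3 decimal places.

Marginals: p(U) = (0.7700, 0.2300), p(V) = (0.6800, 0.1900, 0.1300).
H(U|V) = Σ p(V) · H(U|V=·).
  V=1: p=0.6800, H(U|V=1) = 0.2627
  V=2: p=0.1900, H(U|V=2) = 0.5763
  V=3: p=0.1300, H(U|V=3) = 0.6172
Weighted sum = 0.368 nats.

0.368 nats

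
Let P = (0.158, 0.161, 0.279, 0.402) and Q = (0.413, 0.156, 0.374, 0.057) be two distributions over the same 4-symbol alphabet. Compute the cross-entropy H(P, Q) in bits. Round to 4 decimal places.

2.6904 bits

H(P,Q) = −Σ p·log₂ q.
  −0.158·log₂(0.413) = 0.20157
  −0.161·log₂(0.156) = 0.43154
  −0.279·log₂(0.374) = 0.39587
  −0.402·log₂(0.057) = 1.66142
H(P,Q) = 2.6904 bits.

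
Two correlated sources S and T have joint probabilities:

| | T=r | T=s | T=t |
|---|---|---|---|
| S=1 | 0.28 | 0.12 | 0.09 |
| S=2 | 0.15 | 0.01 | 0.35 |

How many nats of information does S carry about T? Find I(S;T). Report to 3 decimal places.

0.157 nats

Marginals: p(S) = (0.4900, 0.5100), p(T) = (0.4300, 0.1300, 0.4400).
I(S;T) = H(S) + H(T) − H(S,T).
H(S) = 0.6929, H(T) = 0.9894, H(S,T) = 1.5256.
I(S;T) = 0.6929 + 0.9894 − 1.5256 = 0.157 nats.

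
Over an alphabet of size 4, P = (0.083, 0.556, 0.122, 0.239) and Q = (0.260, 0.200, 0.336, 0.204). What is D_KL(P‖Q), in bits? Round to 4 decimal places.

0.5597 bits

D(P‖Q) = Σ p·log₂(p/q).
  0.083·log₂(0.083/0.260) = -0.13673
  0.556·log₂(0.556/0.200) = 0.82015
  0.122·log₂(0.122/0.336) = -0.17831
  0.239·log₂(0.239/0.204) = 0.05460
D(P‖Q) = 0.5597 bits.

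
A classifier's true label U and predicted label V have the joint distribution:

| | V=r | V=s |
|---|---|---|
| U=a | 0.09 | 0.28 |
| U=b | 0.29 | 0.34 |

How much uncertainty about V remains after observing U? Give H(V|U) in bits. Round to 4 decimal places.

Marginals: p(U) = (0.3700, 0.6300), p(V) = (0.3800, 0.6200).
H(V|U) = Σ p(U) · H(V|U=·).
  U=a: p=0.3700, H(V|U=a) = 0.8004
  U=b: p=0.6300, H(V|U=b) = 0.9955
Weighted sum = 0.9233 bits.

0.9233 bits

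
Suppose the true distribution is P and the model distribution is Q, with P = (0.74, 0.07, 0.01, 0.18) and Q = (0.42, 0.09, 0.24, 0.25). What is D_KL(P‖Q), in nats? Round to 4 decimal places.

D(P‖Q) = Σ p·ln(p/q).
  0.74·ln(0.74/0.42) = 0.41913
  0.07·ln(0.07/0.09) = -0.01759
  0.01·ln(0.01/0.24) = -0.03178
  0.18·ln(0.18/0.25) = -0.05913
D(P‖Q) = 0.3106 nats.

0.3106 nats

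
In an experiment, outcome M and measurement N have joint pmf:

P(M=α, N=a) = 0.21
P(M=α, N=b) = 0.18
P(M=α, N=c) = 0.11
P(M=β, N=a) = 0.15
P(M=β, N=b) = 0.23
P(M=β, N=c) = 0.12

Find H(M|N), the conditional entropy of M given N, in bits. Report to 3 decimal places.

Marginals: p(M) = (0.5000, 0.5000), p(N) = (0.3600, 0.4100, 0.2300).
H(M|N) = Σ p(N) · H(M|N=·).
  N=a: p=0.3600, H(M|N=a) = 0.9799
  N=b: p=0.4100, H(M|N=b) = 0.9892
  N=c: p=0.2300, H(M|N=c) = 0.9986
Weighted sum = 0.988 bits.

0.988 bits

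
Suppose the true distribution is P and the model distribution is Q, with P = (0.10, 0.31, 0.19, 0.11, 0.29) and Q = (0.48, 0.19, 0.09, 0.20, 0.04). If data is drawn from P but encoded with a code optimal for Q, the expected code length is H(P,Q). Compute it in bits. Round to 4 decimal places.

H(P,Q) = −Σ p·log₂ q.
  −0.10·log₂(0.48) = 0.10589
  −0.31·log₂(0.19) = 0.74274
  −0.19·log₂(0.09) = 0.66005
  −0.11·log₂(0.20) = 0.25541
  −0.29·log₂(0.04) = 1.34672
H(P,Q) = 3.1108 bits.

3.1108 bits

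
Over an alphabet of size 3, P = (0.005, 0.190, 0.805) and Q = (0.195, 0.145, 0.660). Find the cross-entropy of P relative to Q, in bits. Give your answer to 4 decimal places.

H(P,Q) = −Σ p·log₂ q.
  −0.005·log₂(0.195) = 0.01179
  −0.190·log₂(0.145) = 0.52932
  −0.805·log₂(0.660) = 0.48257
H(P,Q) = 1.0237 bits.

1.0237 bits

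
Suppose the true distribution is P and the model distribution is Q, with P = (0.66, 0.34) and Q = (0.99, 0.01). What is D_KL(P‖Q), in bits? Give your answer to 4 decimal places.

D(P‖Q) = Σ p·log₂(p/q).
  0.66·log₂(0.66/0.99) = -0.38608
  0.34·log₂(0.34/0.01) = 1.72974
D(P‖Q) = 1.3437 bits.

1.3437 bits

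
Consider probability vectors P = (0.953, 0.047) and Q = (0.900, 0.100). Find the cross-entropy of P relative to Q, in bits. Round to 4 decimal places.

H(P,Q) = −Σ p·log₂ q.
  −0.953·log₂(0.900) = 0.14486
  −0.047·log₂(0.100) = 0.15613
H(P,Q) = 0.3010 bits.

0.3010 bits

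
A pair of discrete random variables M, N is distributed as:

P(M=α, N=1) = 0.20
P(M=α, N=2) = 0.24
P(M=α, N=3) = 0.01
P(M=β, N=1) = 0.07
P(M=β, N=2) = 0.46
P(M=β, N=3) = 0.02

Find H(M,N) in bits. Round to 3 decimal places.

1.922 bits

H(M,N) = −Σ p(x,y)·log₂ p(x,y) over all 6 cells.
  cell (α,1): −0.20·log₂0.20 = 0.4644
  cell (α,2): −0.24·log₂0.24 = 0.4941
  cell (α,3): −0.01·log₂0.01 = 0.0664
  cell (β,1): −0.07·log₂0.07 = 0.2686
  cell (β,2): −0.46·log₂0.46 = 0.5153
  cell (β,3): −0.02·log₂0.02 = 0.1129
Sum = 1.922 bits.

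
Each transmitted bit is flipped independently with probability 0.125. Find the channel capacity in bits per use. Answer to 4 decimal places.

0.4564 bits

Binary symmetric channel: C = 1 − h₂(ε) where h₂ is the binary entropy function.
h₂(0.125) = −0.125·log₂0.125 − 0.875·log₂0.875 = 0.5436.
C = 1 − 0.5436 = 0.4564 bits per channel use.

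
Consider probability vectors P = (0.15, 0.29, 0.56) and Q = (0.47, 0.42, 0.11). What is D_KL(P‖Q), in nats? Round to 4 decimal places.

D(P‖Q) = Σ p·ln(p/q).
  0.15·ln(0.15/0.47) = -0.17131
  0.29·ln(0.29/0.42) = -0.10741
  0.56·ln(0.56/0.11) = 0.91138
D(P‖Q) = 0.6327 nats.

0.6327 nats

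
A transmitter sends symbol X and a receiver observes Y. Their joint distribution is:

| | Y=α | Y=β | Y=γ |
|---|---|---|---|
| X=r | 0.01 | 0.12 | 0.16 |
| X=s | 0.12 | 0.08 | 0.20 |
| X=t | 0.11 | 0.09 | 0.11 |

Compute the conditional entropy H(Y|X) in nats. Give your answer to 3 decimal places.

Marginals: p(X) = (0.2900, 0.4000, 0.3100), p(Y) = (0.2400, 0.2900, 0.4700).
H(Y|X) = Σ p(X) · H(Y|X=·).
  X=r: p=0.2900, H(Y|X=r) = 0.8094
  X=s: p=0.4000, H(Y|X=s) = 1.0297
  X=t: p=0.3100, H(Y|X=t) = 1.0944
Weighted sum = 0.986 nats.

0.986 nats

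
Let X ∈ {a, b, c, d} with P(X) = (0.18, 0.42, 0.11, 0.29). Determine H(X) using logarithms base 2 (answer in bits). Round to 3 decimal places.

H(X) = −Σ p·log₂ p.
  −(0.18)·log₂(0.18) = 0.4453
  −(0.42)·log₂(0.42) = 0.5256
  −(0.11)·log₂(0.11) = 0.3503
  −(0.29)·log₂(0.29) = 0.5179
Sum: 0.4453 + 0.5256 + 0.3503 + 0.5179 = 1.839 bits.

1.839 bits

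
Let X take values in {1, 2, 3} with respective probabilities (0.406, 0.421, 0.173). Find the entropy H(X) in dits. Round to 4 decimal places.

0.4489 dits

H(X) = −Σ p·log₁₀ p.
  −(0.406)·log₁₀(0.406) = 0.15894
  −(0.421)·log₁₀(0.421) = 0.15818
  −(0.173)·log₁₀(0.173) = 0.13182
Sum: 0.15894 + 0.15818 + 0.13182 = 0.4489 dits.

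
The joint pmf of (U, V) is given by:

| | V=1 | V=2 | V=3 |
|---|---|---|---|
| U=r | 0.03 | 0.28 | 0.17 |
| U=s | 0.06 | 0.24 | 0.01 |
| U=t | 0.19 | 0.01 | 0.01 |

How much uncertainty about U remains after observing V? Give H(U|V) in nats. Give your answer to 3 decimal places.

0.719 nats

Marginals: p(U) = (0.4800, 0.3100, 0.2100), p(V) = (0.2800, 0.5300, 0.1900).
H(U|V) = Σ p(V) · H(U|V=·).
  V=1: p=0.2800, H(U|V=1) = 0.8325
  V=2: p=0.5300, H(U|V=2) = 0.7708
  V=3: p=0.1900, H(U|V=3) = 0.4095
Weighted sum = 0.719 nats.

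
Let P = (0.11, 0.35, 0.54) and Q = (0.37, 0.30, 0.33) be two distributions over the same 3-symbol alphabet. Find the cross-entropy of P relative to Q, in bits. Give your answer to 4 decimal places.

H(P,Q) = −Σ p·log₂ q.
  −0.11·log₂(0.37) = 0.15778
  −0.35·log₂(0.30) = 0.60794
  −0.54·log₂(0.33) = 0.86371
H(P,Q) = 1.6294 bits.

1.6294 bits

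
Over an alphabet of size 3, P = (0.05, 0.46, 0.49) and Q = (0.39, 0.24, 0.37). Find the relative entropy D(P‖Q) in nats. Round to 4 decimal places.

D(P‖Q) = Σ p·ln(p/q).
  0.05·ln(0.05/0.39) = -0.10271
  0.46·ln(0.46/0.24) = 0.29927
  0.49·ln(0.49/0.37) = 0.13764
D(P‖Q) = 0.3342 nats.

0.3342 nats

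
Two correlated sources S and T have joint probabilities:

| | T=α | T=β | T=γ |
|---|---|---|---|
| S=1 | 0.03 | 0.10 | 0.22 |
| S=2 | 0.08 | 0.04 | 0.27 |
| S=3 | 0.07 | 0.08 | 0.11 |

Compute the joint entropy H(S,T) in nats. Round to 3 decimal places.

H(S,T) = −Σ p(x,y)·ln p(x,y) over all 9 cells.
  cell (1,α): −0.03·ln0.03 = 0.1052
  cell (1,β): −0.10·ln0.10 = 0.2303
  cell (1,γ): −0.22·ln0.22 = 0.3331
  cell (2,α): −0.08·ln0.08 = 0.2021
  cell (2,β): −0.04·ln0.04 = 0.1288
  cell (2,γ): −0.27·ln0.27 = 0.3535
  cell (3,α): −0.07·ln0.07 = 0.1861
  cell (3,β): −0.08·ln0.08 = 0.2021
  cell (3,γ): −0.11·ln0.11 = 0.2428
Sum = 1.984 nats.

1.984 nats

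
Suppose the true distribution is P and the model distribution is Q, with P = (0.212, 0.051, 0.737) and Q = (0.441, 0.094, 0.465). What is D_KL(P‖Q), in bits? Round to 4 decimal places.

0.2207 bits

D(P‖Q) = Σ p·log₂(p/q).
  0.212·log₂(0.212/0.441) = -0.22402
  0.051·log₂(0.051/0.094) = -0.04499
  0.737·log₂(0.737/0.465) = 0.48969
D(P‖Q) = 0.2207 bits.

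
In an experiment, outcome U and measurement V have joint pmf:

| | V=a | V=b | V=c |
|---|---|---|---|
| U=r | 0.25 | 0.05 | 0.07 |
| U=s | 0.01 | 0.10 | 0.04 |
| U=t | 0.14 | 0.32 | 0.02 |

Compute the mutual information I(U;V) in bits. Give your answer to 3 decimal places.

Marginals: p(U) = (0.3700, 0.1500, 0.4800), p(V) = (0.4000, 0.4700, 0.1300).
I(U;V) = Σ p(x,y)·log₂[p(x,y)/(p(x)p(y))].
  (r,a): 0.25·log₂(1.6892) = 0.1891
  (r,b): 0.05·log₂(0.2875) = -0.0899
  (r,c): 0.07·log₂(1.4553) = 0.0379
  (s,a): 0.01·log₂(0.1667) = -0.0258
  (s,b): 0.10·log₂(1.4184) = 0.0504
  (s,c): 0.04·log₂(2.0513) = 0.0415
  (t,a): 0.14·log₂(0.7292) = -0.0638
  (t,b): 0.32·log₂(1.4184) = 0.1614
  (t,c): 0.02·log₂(0.3205) = -0.0328
Sum = 0.268 bits.

0.268 bits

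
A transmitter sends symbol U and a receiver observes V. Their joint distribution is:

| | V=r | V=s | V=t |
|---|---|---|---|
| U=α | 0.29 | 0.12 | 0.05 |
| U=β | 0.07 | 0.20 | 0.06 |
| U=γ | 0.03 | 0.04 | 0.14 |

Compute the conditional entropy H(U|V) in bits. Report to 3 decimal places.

1.252 bits

Chain rule: H(U|V) = H(U,V) − H(V).
Marginals: p(U) = (0.4600, 0.3300, 0.2100), p(V) = (0.3900, 0.3600, 0.2500).
H(U,V) = 2.8122 bits; H(V) = 1.5604 bits.
H(U|V) = 2.8122 − 1.5604 = 1.252 bits.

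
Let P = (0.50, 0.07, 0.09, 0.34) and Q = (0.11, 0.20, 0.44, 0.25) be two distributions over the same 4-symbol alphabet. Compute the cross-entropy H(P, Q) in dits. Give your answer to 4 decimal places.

0.7650 dits

H(P,Q) = −Σ p·log₁₀ q.
  −0.50·log₁₀(0.11) = 0.47930
  −0.07·log₁₀(0.20) = 0.04893
  −0.09·log₁₀(0.44) = 0.03209
  −0.34·log₁₀(0.25) = 0.20470
H(P,Q) = 0.7650 dits.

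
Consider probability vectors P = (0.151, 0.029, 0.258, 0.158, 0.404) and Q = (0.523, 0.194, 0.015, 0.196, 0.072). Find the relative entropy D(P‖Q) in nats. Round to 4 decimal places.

1.1540 nats

D(P‖Q) = Σ p·ln(p/q).
  0.151·ln(0.151/0.523) = -0.18759
  0.029·ln(0.029/0.194) = -0.05512
  0.258·ln(0.258/0.015) = 0.73399
  0.158·ln(0.158/0.196) = -0.03405
  0.404·ln(0.404/0.072) = 0.69680
D(P‖Q) = 1.1540 nats.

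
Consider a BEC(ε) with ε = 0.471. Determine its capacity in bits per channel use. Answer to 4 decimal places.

Binary erasure channel: capacity C = 1 − ε.
C = 1 − 0.471 = 0.5290 bits per channel use.

0.5290 bits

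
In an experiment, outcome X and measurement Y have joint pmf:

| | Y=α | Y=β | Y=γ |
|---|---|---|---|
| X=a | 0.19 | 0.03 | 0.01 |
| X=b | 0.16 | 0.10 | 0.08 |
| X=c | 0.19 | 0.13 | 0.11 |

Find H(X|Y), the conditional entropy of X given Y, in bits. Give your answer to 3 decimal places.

Chain rule: H(X|Y) = H(X,Y) − H(Y).
Marginals: p(X) = (0.2300, 0.3400, 0.4300), p(Y) = (0.5400, 0.2600, 0.2000).
H(X,Y) = 2.9083 bits; H(Y) = 1.4497 bits.
H(X|Y) = 2.9083 − 1.4497 = 1.459 bits.

1.459 bits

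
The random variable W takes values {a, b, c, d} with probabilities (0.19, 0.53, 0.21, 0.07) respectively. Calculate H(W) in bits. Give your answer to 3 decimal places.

1.682 bits

H(W) = −Σ p·log₂ p.
  −(0.19)·log₂(0.19) = 0.4552
  −(0.53)·log₂(0.53) = 0.4854
  −(0.21)·log₂(0.21) = 0.4728
  −(0.07)·log₂(0.07) = 0.2686
Sum: 0.4552 + 0.4854 + 0.4728 + 0.2686 = 1.682 bits.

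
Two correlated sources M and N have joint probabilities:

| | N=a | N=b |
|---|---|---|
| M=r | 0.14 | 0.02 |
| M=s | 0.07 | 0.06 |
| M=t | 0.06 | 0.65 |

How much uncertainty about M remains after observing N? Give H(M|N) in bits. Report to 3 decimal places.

0.828 bits

Chain rule: H(M|N) = H(M,N) − H(N).
Marginals: p(M) = (0.1600, 0.1300, 0.7100), p(N) = (0.2700, 0.7300).
H(M,N) = 1.6696 bits; H(N) = 0.8415 bits.
H(M|N) = 1.6696 − 0.8415 = 0.828 bits.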